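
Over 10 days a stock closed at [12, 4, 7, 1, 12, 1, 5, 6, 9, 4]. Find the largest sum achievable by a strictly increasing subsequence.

24

Let S[i] be the best sum of a strictly increasing subsequence ending at i:
i:      1  2  3  4  5  6  7  8  9 10
a[i]:  12  4  7  1 12  1  5  6  9  4
S:     12  4 11  1 23  1  9 15 24  5
Maximum is 24 (e.g. 4 + 5 + 6 + 9).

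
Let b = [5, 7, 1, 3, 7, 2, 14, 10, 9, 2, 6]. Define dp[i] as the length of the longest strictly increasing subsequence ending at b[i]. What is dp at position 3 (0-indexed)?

dp[i] = 1 + max{dp[j] : j<i, b[j]<b[i]} (or 1 if no such j):
i:      0  1  2  3  4  5  6  7  8  9 10
b[i]:   5  7  1  3  7  2 14 10  9  2  6
dp:     1  2  1  2  3  2  4  4  4  2  3
At index 3 the value is 2.

2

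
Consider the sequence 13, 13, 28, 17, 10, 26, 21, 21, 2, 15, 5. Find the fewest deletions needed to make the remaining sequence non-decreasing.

Fewest deletions = n − (longest non-decreasing subsequence).
i:      1  2  3  4  5  6  7  8  9 10 11
a[i]:  13 13 28 17 10 26 21 21  2 15  5
dp:     1  2  3  3  1  4  4  5  1  3  2
max dp = 5, so deletions = 11 − 5 = 6.

6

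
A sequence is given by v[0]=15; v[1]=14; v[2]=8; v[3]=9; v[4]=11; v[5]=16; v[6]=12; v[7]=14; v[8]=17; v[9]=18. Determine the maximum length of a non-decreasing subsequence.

Let dp[i] be the length of the longest such subsequence ending at index i:
i:      0  1  2  3  4  5  6  7  8  9
v[i]:  15 14  8  9 11 16 12 14 17 18
dp:     1  1  1  2  3  4  4  5  6  7
Maximum dp value is 7.

7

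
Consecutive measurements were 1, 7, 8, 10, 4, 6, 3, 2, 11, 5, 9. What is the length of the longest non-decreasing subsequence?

5

Track the smallest tail for each achievable length (allowing ties):
1 → extends → [1]
7 → extends → [1, 7]
8 → extends → [1, 7, 8]
10 → extends → [1, 7, 8, 10]
4 → replaces 7 → [1, 4, 8, 10]
6 → replaces 8 → [1, 4, 6, 10]
3 → replaces 4 → [1, 3, 6, 10]
2 → replaces 3 → [1, 2, 6, 10]
11 → extends → [1, 2, 6, 10, 11]
5 → replaces 6 → [1, 2, 5, 10, 11]
9 → replaces 10 → [1, 2, 5, 9, 11]
Five tails, so the longest non-decreasing subsequence has length 5 (e.g. 1, 7, 8, 10, 11).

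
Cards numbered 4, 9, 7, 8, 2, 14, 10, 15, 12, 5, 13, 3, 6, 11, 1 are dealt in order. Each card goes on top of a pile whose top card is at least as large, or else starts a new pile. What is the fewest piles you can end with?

6

Place each on the leftmost legal pile:
4 → new pile 1 (tops now [4])
9 → new pile 2 (tops now [4, 9])
7 → pile 2 (tops now [4, 7])
8 → new pile 3 (tops now [4, 7, 8])
2 → pile 1 (tops now [2, 7, 8])
14 → new pile 4 (tops now [2, 7, 8, 14])
10 → pile 4 (tops now [2, 7, 8, 10])
15 → new pile 5 (tops now [2, 7, 8, 10, 15])
12 → pile 5 (tops now [2, 7, 8, 10, 12])
5 → pile 2 (tops now [2, 5, 8, 10, 12])
13 → new pile 6 (tops now [2, 5, 8, 10, 12, 13])
3 → pile 2 (tops now [2, 3, 8, 10, 12, 13])
6 → pile 3 (tops now [2, 3, 6, 10, 12, 13])
11 → pile 5 (tops now [2, 3, 6, 10, 11, 13])
1 → pile 1 (tops now [1, 3, 6, 10, 11, 13])
Six piles.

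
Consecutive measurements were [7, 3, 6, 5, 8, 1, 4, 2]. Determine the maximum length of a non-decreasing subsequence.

Let dp[i] be the length of the longest such subsequence ending at index i:
i:     1 2 3 4 5 6 7 8
a[i]:  7 3 6 5 8 1 4 2
dp:    1 1 2 2 3 1 2 2
Maximum dp value is 3.

3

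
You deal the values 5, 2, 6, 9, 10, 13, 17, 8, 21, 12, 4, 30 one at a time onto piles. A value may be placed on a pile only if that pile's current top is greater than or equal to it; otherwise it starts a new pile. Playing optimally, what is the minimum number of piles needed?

8

Place each on the leftmost legal pile:
5 → new pile 1 (tops now [5])
2 → pile 1 (tops now [2])
6 → new pile 2 (tops now [2, 6])
9 → new pile 3 (tops now [2, 6, 9])
10 → new pile 4 (tops now [2, 6, 9, 10])
13 → new pile 5 (tops now [2, 6, 9, 10, 13])
17 → new pile 6 (tops now [2, 6, 9, 10, 13, 17])
8 → pile 3 (tops now [2, 6, 8, 10, 13, 17])
21 → new pile 7 (tops now [2, 6, 8, 10, 13, 17, 21])
12 → pile 5 (tops now [2, 6, 8, 10, 12, 17, 21])
4 → pile 2 (tops now [2, 4, 8, 10, 12, 17, 21])
30 → new pile 8 (tops now [2, 4, 8, 10, 12, 17, 21, 30])
Eight piles.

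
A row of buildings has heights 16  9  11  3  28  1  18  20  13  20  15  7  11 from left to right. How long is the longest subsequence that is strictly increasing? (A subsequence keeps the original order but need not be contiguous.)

Let dp[i] be the length of the longest such subsequence ending at index i:
i:      1  2  3  4  5  6  7  8  9 10 11 12 13
a[i]:  16  9 11  3 28  1 18 20 13 20 15  7 11
dp:     1  1  2  1  3  1  3  4  3  4  4  2  3
Maximum dp value is 4.

4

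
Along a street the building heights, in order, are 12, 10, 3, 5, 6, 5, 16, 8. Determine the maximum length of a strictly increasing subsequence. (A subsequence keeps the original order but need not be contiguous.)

4

Track the smallest tail for each achievable length (strict):
12 → extends → [12]
10 → replaces 12 → [10]
3 → replaces 10 → [3]
5 → extends → [3, 5]
6 → extends → [3, 5, 6]
5 → already a tail → [3, 5, 6]
16 → extends → [3, 5, 6, 16]
8 → replaces 16 → [3, 5, 6, 8]
Four tails, so the longest strictly increasing subsequence has length 4 (e.g. 3, 5, 6, 16).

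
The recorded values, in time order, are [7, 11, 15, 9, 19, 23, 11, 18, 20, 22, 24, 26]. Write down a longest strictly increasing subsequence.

Patience tails give the LIS length; then backtrack through the dp parents:
7 → extends → [7]
11 → extends → [7, 11]
15 → extends → [7, 11, 15]
9 → replaces 11 → [7, 9, 15]
19 → extends → [7, 9, 15, 19]
23 → extends → [7, 9, 15, 19, 23]
11 → replaces 15 → [7, 9, 11, 19, 23]
18 → replaces 19 → [7, 9, 11, 18, 23]
20 → replaces 23 → [7, 9, 11, 18, 20]
22 → extends → [7, 9, 11, 18, 20, 22]
24 → extends → [7, 9, 11, 18, 20, 22, 24]
26 → extends → [7, 9, 11, 18, 20, 22, 24, 26]
Length 8; one witness is 7, 11, 15, 19, 20, 22, 24, 26.

7, 11, 15, 19, 20, 22, 24, 26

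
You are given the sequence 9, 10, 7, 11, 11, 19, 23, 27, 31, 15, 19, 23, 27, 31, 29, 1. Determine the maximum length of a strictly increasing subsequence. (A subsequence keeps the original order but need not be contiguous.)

Let dp[i] be the length of the longest such subsequence ending at index i:
i:      1  2  3  4  5  6  7  8  9 10 11 12 13 14 15 16
a[i]:   9 10  7 11 11 19 23 27 31 15 19 23 27 31 29  1
dp:     1  2  1  3  3  4  5  6  7  4  5  6  7  8  8  1
Maximum dp value is 8.

8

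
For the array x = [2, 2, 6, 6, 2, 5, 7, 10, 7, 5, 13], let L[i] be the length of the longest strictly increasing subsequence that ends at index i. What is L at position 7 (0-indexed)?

4

dp[i] = 1 + max{dp[j] : j<i, x[j]<x[i]} (or 1 if no such j):
i:      0  1  2  3  4  5  6  7  8  9 10
x[i]:   2  2  6  6  2  5  7 10  7  5 13
dp:     1  1  2  2  1  2  3  4  3  2  5
At index 7 the value is 4.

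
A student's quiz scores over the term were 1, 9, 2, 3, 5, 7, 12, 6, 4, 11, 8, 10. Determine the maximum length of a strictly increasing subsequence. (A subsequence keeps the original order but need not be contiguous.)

7

Let dp[i] be the length of the longest such subsequence ending at index i:
i:      1  2  3  4  5  6  7  8  9 10 11 12
a[i]:   1  9  2  3  5  7 12  6  4 11  8 10
dp:     1  2  2  3  4  5  6  5  4  6  6  7
Maximum dp value is 7.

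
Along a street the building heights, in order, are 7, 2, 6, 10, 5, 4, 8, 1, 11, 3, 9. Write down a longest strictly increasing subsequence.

2, 6, 10, 11

Patience tails give the LIS length; then backtrack through the dp parents:
7 → extends → [7]
2 → replaces 7 → [2]
6 → extends → [2, 6]
10 → extends → [2, 6, 10]
5 → replaces 6 → [2, 5, 10]
4 → replaces 5 → [2, 4, 10]
8 → replaces 10 → [2, 4, 8]
1 → replaces 2 → [1, 4, 8]
11 → extends → [1, 4, 8, 11]
3 → replaces 4 → [1, 3, 8, 11]
9 → replaces 11 → [1, 3, 8, 9]
Length 4; one witness is 2, 6, 10, 11.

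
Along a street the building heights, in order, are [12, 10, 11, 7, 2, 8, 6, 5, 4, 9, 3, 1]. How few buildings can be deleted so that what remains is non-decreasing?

Fewest deletions = n − (longest non-decreasing subsequence).
i:      1  2  3  4  5  6  7  8  9 10 11 12
a[i]:  12 10 11  7  2  8  6  5  4  9  3  1
dp:     1  1  2  1  1  2  2  2  2  3  2  1
max dp = 3, so deletions = 12 − 3 = 9.

9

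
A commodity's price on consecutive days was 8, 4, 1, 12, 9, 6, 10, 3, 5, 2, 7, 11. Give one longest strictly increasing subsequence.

1, 3, 5, 7, 11

Patience tails give the LIS length; then backtrack through the dp parents:
8 → extends → [8]
4 → replaces 8 → [4]
1 → replaces 4 → [1]
12 → extends → [1, 12]
9 → replaces 12 → [1, 9]
6 → replaces 9 → [1, 6]
10 → extends → [1, 6, 10]
3 → replaces 6 → [1, 3, 10]
5 → replaces 10 → [1, 3, 5]
2 → replaces 3 → [1, 2, 5]
7 → extends → [1, 2, 5, 7]
11 → extends → [1, 2, 5, 7, 11]
Length 5; one witness is 1, 3, 5, 7, 11.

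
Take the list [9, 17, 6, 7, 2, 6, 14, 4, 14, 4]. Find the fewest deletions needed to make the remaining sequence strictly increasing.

7

Fewest deletions = n − (longest strictly increasing subsequence).
Patience tails:
9 → extends → [9]
17 → extends → [9, 17]
6 → replaces 9 → [6, 17]
7 → replaces 17 → [6, 7]
2 → replaces 6 → [2, 7]
6 → replaces 7 → [2, 6]
14 → extends → [2, 6, 14]
4 → replaces 6 → [2, 4, 14]
14 → already a tail → [2, 4, 14]
4 → already a tail → [2, 4, 14]
Longest strictly increasing subsequence has length 3, so deletions = 10 − 3 = 7.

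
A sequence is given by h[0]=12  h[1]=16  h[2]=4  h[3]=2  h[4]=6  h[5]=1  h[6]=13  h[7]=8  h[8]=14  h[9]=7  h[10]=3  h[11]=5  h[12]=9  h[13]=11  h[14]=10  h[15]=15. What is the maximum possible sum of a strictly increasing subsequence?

54

Let S[i] be the best sum of a strictly increasing subsequence ending at i:
i:      0  1  2  3  4  5  6  7  8  9 10 11 12 13 14 15
h[i]:  12 16  4  2  6  1 13  8 14  7  3  5  9 11 10 15
S:     12 28  4  2 10  1 25 18 39 17  5 10 27 38 37 54
Maximum is 54 (e.g. 12 + 13 + 14 + 15).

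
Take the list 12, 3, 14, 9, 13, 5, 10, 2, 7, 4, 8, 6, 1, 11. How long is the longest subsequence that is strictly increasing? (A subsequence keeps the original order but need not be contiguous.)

Track the smallest tail for each achievable length (strict):
12 → extends → [12]
3 → replaces 12 → [3]
14 → extends → [3, 14]
9 → replaces 14 → [3, 9]
13 → extends → [3, 9, 13]
5 → replaces 9 → [3, 5, 13]
10 → replaces 13 → [3, 5, 10]
2 → replaces 3 → [2, 5, 10]
7 → replaces 10 → [2, 5, 7]
4 → replaces 5 → [2, 4, 7]
8 → extends → [2, 4, 7, 8]
6 → replaces 7 → [2, 4, 6, 8]
1 → replaces 2 → [1, 4, 6, 8]
11 → extends → [1, 4, 6, 8, 11]
Five tails, so the longest strictly increasing subsequence has length 5 (e.g. 3, 5, 7, 8, 11).

5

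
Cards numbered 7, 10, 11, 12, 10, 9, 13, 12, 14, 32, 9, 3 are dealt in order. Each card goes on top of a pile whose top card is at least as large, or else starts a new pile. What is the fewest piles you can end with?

Place each on the leftmost legal pile:
7 → new pile 1 (tops now [7])
10 → new pile 2 (tops now [7, 10])
11 → new pile 3 (tops now [7, 10, 11])
12 → new pile 4 (tops now [7, 10, 11, 12])
10 → pile 2 (tops now [7, 10, 11, 12])
9 → pile 2 (tops now [7, 9, 11, 12])
13 → new pile 5 (tops now [7, 9, 11, 12, 13])
12 → pile 4 (tops now [7, 9, 11, 12, 13])
14 → new pile 6 (tops now [7, 9, 11, 12, 13, 14])
32 → new pile 7 (tops now [7, 9, 11, 12, 13, 14, 32])
9 → pile 2 (tops now [7, 9, 11, 12, 13, 14, 32])
3 → pile 1 (tops now [3, 9, 11, 12, 13, 14, 32])
Seven piles.

7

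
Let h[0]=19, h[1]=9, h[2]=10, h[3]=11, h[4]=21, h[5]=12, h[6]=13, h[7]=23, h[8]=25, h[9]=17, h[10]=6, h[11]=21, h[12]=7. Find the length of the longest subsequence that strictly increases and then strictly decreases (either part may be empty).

9

inc[i] = longest strictly increasing subsequence ending at i; dec[i] = longest strictly decreasing subsequence starting at i:
i:      0  1  2  3  4  5  6  7  8  9 10 11 12
h[i]:  19  9 10 11 21 12 13 23 25 17  6 21  7
inc:    1  1  2  3  4  4  5  6  7  6  1  7  2
dec:    3  2  2  2  3  2  2  3  3  2  1  2  1
Best peak at i=8 (value 25): inc=7, dec=3, length 7+3−1 = 9.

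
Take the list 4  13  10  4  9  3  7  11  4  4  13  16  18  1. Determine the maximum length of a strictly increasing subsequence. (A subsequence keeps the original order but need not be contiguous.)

Let dp[i] be the length of the longest such subsequence ending at index i:
i:      1  2  3  4  5  6  7  8  9 10 11 12 13 14
a[i]:   4 13 10  4  9  3  7 11  4  4 13 16 18  1
dp:     1  2  2  1  2  1  2  3  2  2  4  5  6  1
Maximum dp value is 6.

6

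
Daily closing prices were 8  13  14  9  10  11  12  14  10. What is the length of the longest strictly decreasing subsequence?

3

Let dp[i] be the longest strictly decreasing subsequence ending at i:
i:      1  2  3  4  5  6  7  8  9
a[i]:   8 13 14  9 10 11 12 14 10
dp:     1  1  1  2  2  2  2  1  3
Maximum is 3.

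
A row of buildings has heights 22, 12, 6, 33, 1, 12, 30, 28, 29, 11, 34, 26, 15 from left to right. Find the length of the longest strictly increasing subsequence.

Track the smallest tail for each achievable length (strict):
22 → extends → [22]
12 → replaces 22 → [12]
6 → replaces 12 → [6]
33 → extends → [6, 33]
1 → replaces 6 → [1, 33]
12 → replaces 33 → [1, 12]
30 → extends → [1, 12, 30]
28 → replaces 30 → [1, 12, 28]
29 → extends → [1, 12, 28, 29]
11 → replaces 12 → [1, 11, 28, 29]
34 → extends → [1, 11, 28, 29, 34]
26 → replaces 28 → [1, 11, 26, 29, 34]
15 → replaces 26 → [1, 11, 15, 29, 34]
Five tails, so the longest strictly increasing subsequence has length 5 (e.g. 6, 12, 28, 29, 34).

5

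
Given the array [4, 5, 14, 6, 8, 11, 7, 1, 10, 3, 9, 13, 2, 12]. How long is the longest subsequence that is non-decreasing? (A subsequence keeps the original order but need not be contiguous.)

Let dp[i] be the length of the longest such subsequence ending at index i:
i:      1  2  3  4  5  6  7  8  9 10 11 12 13 14
a[i]:   4  5 14  6  8 11  7  1 10  3  9 13  2 12
dp:     1  2  3  3  4  5  4  1  5  2  5  6  2  6
Maximum dp value is 6.

6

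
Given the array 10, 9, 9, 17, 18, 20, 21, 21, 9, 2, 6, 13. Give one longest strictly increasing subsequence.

10, 17, 18, 20, 21

Patience tails give the LIS length; then backtrack through the dp parents:
10 → extends → [10]
9 → replaces 10 → [9]
9 → already a tail → [9]
17 → extends → [9, 17]
18 → extends → [9, 17, 18]
20 → extends → [9, 17, 18, 20]
21 → extends → [9, 17, 18, 20, 21]
21 → already a tail → [9, 17, 18, 20, 21]
9 → already a tail → [9, 17, 18, 20, 21]
2 → replaces 9 → [2, 17, 18, 20, 21]
6 → replaces 17 → [2, 6, 18, 20, 21]
13 → replaces 18 → [2, 6, 13, 20, 21]
Length 5; one witness is 10, 17, 18, 20, 21.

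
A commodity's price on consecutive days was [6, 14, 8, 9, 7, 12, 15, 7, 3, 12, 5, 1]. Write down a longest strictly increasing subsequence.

6, 8, 9, 12, 15

Patience tails give the LIS length; then backtrack through the dp parents:
6 → extends → [6]
14 → extends → [6, 14]
8 → replaces 14 → [6, 8]
9 → extends → [6, 8, 9]
7 → replaces 8 → [6, 7, 9]
12 → extends → [6, 7, 9, 12]
15 → extends → [6, 7, 9, 12, 15]
7 → already a tail → [6, 7, 9, 12, 15]
3 → replaces 6 → [3, 7, 9, 12, 15]
12 → already a tail → [3, 7, 9, 12, 15]
5 → replaces 7 → [3, 5, 9, 12, 15]
1 → replaces 3 → [1, 5, 9, 12, 15]
Length 5; one witness is 6, 8, 9, 12, 15.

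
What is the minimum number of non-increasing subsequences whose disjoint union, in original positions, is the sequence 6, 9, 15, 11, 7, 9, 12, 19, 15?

Place each on the leftmost legal pile:
6 → new pile 1 (tops now [6])
9 → new pile 2 (tops now [6, 9])
15 → new pile 3 (tops now [6, 9, 15])
11 → pile 3 (tops now [6, 9, 11])
7 → pile 2 (tops now [6, 7, 11])
9 → pile 3 (tops now [6, 7, 9])
12 → new pile 4 (tops now [6, 7, 9, 12])
19 → new pile 5 (tops now [6, 7, 9, 12, 19])
15 → pile 5 (tops now [6, 7, 9, 12, 15])
Five piles.

5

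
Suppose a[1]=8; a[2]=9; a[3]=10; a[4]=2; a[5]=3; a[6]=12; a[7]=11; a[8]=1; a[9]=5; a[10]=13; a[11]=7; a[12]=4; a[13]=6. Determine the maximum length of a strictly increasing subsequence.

Let dp[i] be the length of the longest such subsequence ending at index i:
i:      1  2  3  4  5  6  7  8  9 10 11 12 13
a[i]:   8  9 10  2  3 12 11  1  5 13  7  4  6
dp:     1  2  3  1  2  4  4  1  3  5  4  3  4
Maximum dp value is 5.

5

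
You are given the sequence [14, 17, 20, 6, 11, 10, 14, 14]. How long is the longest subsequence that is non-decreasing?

Track the smallest tail for each achievable length (allowing ties):
14 → extends → [14]
17 → extends → [14, 17]
20 → extends → [14, 17, 20]
6 → replaces 14 → [6, 17, 20]
11 → replaces 17 → [6, 11, 20]
10 → replaces 11 → [6, 10, 20]
14 → replaces 20 → [6, 10, 14]
14 → extends → [6, 10, 14, 14]
Four tails, so the longest non-decreasing subsequence has length 4 (e.g. 6, 11, 14, 14).

4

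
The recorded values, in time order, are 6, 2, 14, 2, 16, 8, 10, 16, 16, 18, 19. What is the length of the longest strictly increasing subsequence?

Track the smallest tail for each achievable length (strict):
6 → extends → [6]
2 → replaces 6 → [2]
14 → extends → [2, 14]
2 → already a tail → [2, 14]
16 → extends → [2, 14, 16]
8 → replaces 14 → [2, 8, 16]
10 → replaces 16 → [2, 8, 10]
16 → extends → [2, 8, 10, 16]
16 → already a tail → [2, 8, 10, 16]
18 → extends → [2, 8, 10, 16, 18]
19 → extends → [2, 8, 10, 16, 18, 19]
Six tails, so the longest strictly increasing subsequence has length 6 (e.g. 6, 8, 10, 16, 18, 19).

6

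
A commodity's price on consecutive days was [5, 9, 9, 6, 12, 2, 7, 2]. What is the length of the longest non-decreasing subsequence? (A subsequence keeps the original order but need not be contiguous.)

Track the smallest tail for each achievable length (allowing ties):
5 → extends → [5]
9 → extends → [5, 9]
9 → extends → [5, 9, 9]
6 → replaces 9 → [5, 6, 9]
12 → extends → [5, 6, 9, 12]
2 → replaces 5 → [2, 6, 9, 12]
7 → replaces 9 → [2, 6, 7, 12]
2 → replaces 6 → [2, 2, 7, 12]
Four tails, so the longest non-decreasing subsequence has length 4 (e.g. 5, 9, 9, 12).

4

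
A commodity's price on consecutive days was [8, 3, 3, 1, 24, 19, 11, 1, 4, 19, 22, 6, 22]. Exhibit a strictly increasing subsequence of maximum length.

8, 11, 19, 22

Patience tails give the LIS length; then backtrack through the dp parents:
8 → extends → [8]
3 → replaces 8 → [3]
3 → already a tail → [3]
1 → replaces 3 → [1]
24 → extends → [1, 24]
19 → replaces 24 → [1, 19]
11 → replaces 19 → [1, 11]
1 → already a tail → [1, 11]
4 → replaces 11 → [1, 4]
19 → extends → [1, 4, 19]
22 → extends → [1, 4, 19, 22]
6 → replaces 19 → [1, 4, 6, 22]
22 → already a tail → [1, 4, 6, 22]
Length 4; one witness is 8, 11, 19, 22.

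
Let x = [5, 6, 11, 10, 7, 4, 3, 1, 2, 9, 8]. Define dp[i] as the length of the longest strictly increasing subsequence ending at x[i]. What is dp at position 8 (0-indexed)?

dp[i] = 1 + max{dp[j] : j<i, x[j]<x[i]} (or 1 if no such j):
i:      0  1  2  3  4  5  6  7  8  9 10
x[i]:   5  6 11 10  7  4  3  1  2  9  8
dp:     1  2  3  3  3  1  1  1  2  4  4
At index 8 the value is 2.

2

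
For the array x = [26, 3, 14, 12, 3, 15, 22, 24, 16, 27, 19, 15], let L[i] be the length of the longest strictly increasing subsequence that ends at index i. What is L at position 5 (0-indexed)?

3

dp[i] = 1 + max{dp[j] : j<i, x[j]<x[i]} (or 1 if no such j):
i:      0  1  2  3  4  5  6  7  8  9 10 11
x[i]:  26  3 14 12  3 15 22 24 16 27 19 15
dp:     1  1  2  2  1  3  4  5  4  6  5  3
At index 5 the value is 3.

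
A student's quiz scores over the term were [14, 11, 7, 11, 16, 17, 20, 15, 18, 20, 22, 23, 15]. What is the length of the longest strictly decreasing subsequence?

3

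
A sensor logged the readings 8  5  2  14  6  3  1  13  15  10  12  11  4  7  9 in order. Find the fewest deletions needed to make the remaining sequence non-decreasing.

Fewest deletions = n − (longest non-decreasing subsequence).
i:      1  2  3  4  5  6  7  8  9 10 11 12 13 14 15
a[i]:   8  5  2 14  6  3  1 13 15 10 12 11  4  7  9
dp:     1  1  1  2  2  2  1  3  4  3  4  4  3  4  5
max dp = 5, so deletions = 15 − 5 = 10.

10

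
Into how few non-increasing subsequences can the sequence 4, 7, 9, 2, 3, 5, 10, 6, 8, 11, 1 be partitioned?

Place each on the leftmost legal pile:
4 → new pile 1 (tops now [4])
7 → new pile 2 (tops now [4, 7])
9 → new pile 3 (tops now [4, 7, 9])
2 → pile 1 (tops now [2, 7, 9])
3 → pile 2 (tops now [2, 3, 9])
5 → pile 3 (tops now [2, 3, 5])
10 → new pile 4 (tops now [2, 3, 5, 10])
6 → pile 4 (tops now [2, 3, 5, 6])
8 → new pile 5 (tops now [2, 3, 5, 6, 8])
11 → new pile 6 (tops now [2, 3, 5, 6, 8, 11])
1 → pile 1 (tops now [1, 3, 5, 6, 8, 11])
Six piles.

6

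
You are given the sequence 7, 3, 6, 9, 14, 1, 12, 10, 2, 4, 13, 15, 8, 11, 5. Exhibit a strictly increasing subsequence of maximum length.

3, 6, 9, 12, 13, 15

Patience tails give the LIS length; then backtrack through the dp parents:
7 → extends → [7]
3 → replaces 7 → [3]
6 → extends → [3, 6]
9 → extends → [3, 6, 9]
14 → extends → [3, 6, 9, 14]
1 → replaces 3 → [1, 6, 9, 14]
12 → replaces 14 → [1, 6, 9, 12]
10 → replaces 12 → [1, 6, 9, 10]
2 → replaces 6 → [1, 2, 9, 10]
4 → replaces 9 → [1, 2, 4, 10]
13 → extends → [1, 2, 4, 10, 13]
15 → extends → [1, 2, 4, 10, 13, 15]
8 → replaces 10 → [1, 2, 4, 8, 13, 15]
11 → replaces 13 → [1, 2, 4, 8, 11, 15]
5 → replaces 8 → [1, 2, 4, 5, 11, 15]
Length 6; one witness is 3, 6, 9, 12, 13, 15.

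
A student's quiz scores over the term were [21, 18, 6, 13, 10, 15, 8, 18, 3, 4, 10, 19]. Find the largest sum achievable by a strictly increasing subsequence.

71

Let S[i] be the best sum of a strictly increasing subsequence ending at i:
i:      1  2  3  4  5  6  7  8  9 10 11 12
a[i]:  21 18  6 13 10 15  8 18  3  4 10 19
S:     21 18  6 19 16 34 14 52  3  7 24 71
Maximum is 71 (e.g. 6 + 13 + 15 + 18 + 19).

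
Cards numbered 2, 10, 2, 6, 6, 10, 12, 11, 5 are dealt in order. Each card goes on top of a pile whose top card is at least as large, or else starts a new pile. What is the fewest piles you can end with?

4

Place each on the leftmost legal pile:
2 → new pile 1 (tops now [2])
10 → new pile 2 (tops now [2, 10])
2 → pile 1 (tops now [2, 10])
6 → pile 2 (tops now [2, 6])
6 → pile 2 (tops now [2, 6])
10 → new pile 3 (tops now [2, 6, 10])
12 → new pile 4 (tops now [2, 6, 10, 12])
11 → pile 4 (tops now [2, 6, 10, 11])
5 → pile 2 (tops now [2, 5, 10, 11])
Four piles.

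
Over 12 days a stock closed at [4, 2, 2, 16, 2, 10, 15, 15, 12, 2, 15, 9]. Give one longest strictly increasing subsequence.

4, 10, 12, 15

Patience tails give the LIS length; then backtrack through the dp parents:
4 → extends → [4]
2 → replaces 4 → [2]
2 → already a tail → [2]
16 → extends → [2, 16]
2 → already a tail → [2, 16]
10 → replaces 16 → [2, 10]
15 → extends → [2, 10, 15]
15 → already a tail → [2, 10, 15]
12 → replaces 15 → [2, 10, 12]
2 → already a tail → [2, 10, 12]
15 → extends → [2, 10, 12, 15]
9 → replaces 10 → [2, 9, 12, 15]
Length 4; one witness is 4, 10, 12, 15.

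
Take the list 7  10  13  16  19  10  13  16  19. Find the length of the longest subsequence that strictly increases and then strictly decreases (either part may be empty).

6

inc[i] = longest strictly increasing subsequence ending at i; dec[i] = longest strictly decreasing subsequence starting at i:
i:      1  2  3  4  5  6  7  8  9
a[i]:   7 10 13 16 19 10 13 16 19
inc:    1  2  3  4  5  2  3  4  5
dec:    1  1  2  2  2  1  1  1  1
Best peak at i=5 (value 19): inc=5, dec=2, length 5+2−1 = 6.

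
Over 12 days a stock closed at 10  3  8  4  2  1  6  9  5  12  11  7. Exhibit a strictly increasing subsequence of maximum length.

Patience tails give the LIS length; then backtrack through the dp parents:
10 → extends → [10]
3 → replaces 10 → [3]
8 → extends → [3, 8]
4 → replaces 8 → [3, 4]
2 → replaces 3 → [2, 4]
1 → replaces 2 → [1, 4]
6 → extends → [1, 4, 6]
9 → extends → [1, 4, 6, 9]
5 → replaces 6 → [1, 4, 5, 9]
12 → extends → [1, 4, 5, 9, 12]
11 → replaces 12 → [1, 4, 5, 9, 11]
7 → replaces 9 → [1, 4, 5, 7, 11]
Length 5; one witness is 3, 4, 6, 9, 12.

3, 4, 6, 9, 12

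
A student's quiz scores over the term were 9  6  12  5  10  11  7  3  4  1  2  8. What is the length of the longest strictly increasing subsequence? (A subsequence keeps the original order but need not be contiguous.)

3

Track the smallest tail for each achievable length (strict):
9 → extends → [9]
6 → replaces 9 → [6]
12 → extends → [6, 12]
5 → replaces 6 → [5, 12]
10 → replaces 12 → [5, 10]
11 → extends → [5, 10, 11]
7 → replaces 10 → [5, 7, 11]
3 → replaces 5 → [3, 7, 11]
4 → replaces 7 → [3, 4, 11]
1 → replaces 3 → [1, 4, 11]
2 → replaces 4 → [1, 2, 11]
8 → replaces 11 → [1, 2, 8]
Three tails, so the longest strictly increasing subsequence has length 3 (e.g. 9, 10, 11).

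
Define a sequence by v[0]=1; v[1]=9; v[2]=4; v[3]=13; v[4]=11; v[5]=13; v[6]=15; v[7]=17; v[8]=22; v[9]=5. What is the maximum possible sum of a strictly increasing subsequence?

88

Let S[i] be the best sum of a strictly increasing subsequence ending at i:
i:      0  1  2  3  4  5  6  7  8  9
v[i]:   1  9  4 13 11 13 15 17 22  5
S:      1 10  5 23 21 34 49 66 88 10
Maximum is 88 (e.g. 1 + 9 + 11 + 13 + 15 + 17 + 22).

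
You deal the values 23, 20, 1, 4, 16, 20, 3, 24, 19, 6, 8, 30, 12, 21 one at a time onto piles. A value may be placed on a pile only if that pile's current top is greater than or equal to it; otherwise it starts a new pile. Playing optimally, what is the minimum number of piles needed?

6

The minimum number of non-increasing subsequences covering a sequence equals the length of its longest strictly increasing subsequence.
LIS length is 6 (e.g. 1, 4, 16, 20, 24, 30), so 6 piles are needed.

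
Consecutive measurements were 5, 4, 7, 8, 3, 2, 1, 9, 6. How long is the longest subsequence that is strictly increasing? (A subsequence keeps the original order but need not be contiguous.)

4

Track the smallest tail for each achievable length (strict):
5 → extends → [5]
4 → replaces 5 → [4]
7 → extends → [4, 7]
8 → extends → [4, 7, 8]
3 → replaces 4 → [3, 7, 8]
2 → replaces 3 → [2, 7, 8]
1 → replaces 2 → [1, 7, 8]
9 → extends → [1, 7, 8, 9]
6 → replaces 7 → [1, 6, 8, 9]
Four tails, so the longest strictly increasing subsequence has length 4 (e.g. 5, 7, 8, 9).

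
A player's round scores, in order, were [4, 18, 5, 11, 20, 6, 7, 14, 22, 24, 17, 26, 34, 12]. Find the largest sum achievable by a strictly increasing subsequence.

Let S[i] be the best sum of a strictly increasing subsequence ending at i:
i:       1   2   3   4   5   6   7   8   9  10  11  12  13  14
a[i]:    4  18   5  11  20   6   7  14  22  24  17  26  34  12
S:       4  22   9  20  42  15  22  36  64  88  53 114 148  34
Maximum is 148 (e.g. 4 + 18 + 20 + 22 + 24 + 26 + 34).

148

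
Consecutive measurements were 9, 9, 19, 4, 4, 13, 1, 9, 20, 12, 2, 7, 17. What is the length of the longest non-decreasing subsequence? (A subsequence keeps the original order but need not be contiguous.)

Track the smallest tail for each achievable length (allowing ties):
9 → extends → [9]
9 → extends → [9, 9]
19 → extends → [9, 9, 19]
4 → replaces 9 → [4, 9, 19]
4 → replaces 9 → [4, 4, 19]
13 → replaces 19 → [4, 4, 13]
1 → replaces 4 → [1, 4, 13]
9 → replaces 13 → [1, 4, 9]
20 → extends → [1, 4, 9, 20]
12 → replaces 20 → [1, 4, 9, 12]
2 → replaces 4 → [1, 2, 9, 12]
7 → replaces 9 → [1, 2, 7, 12]
17 → extends → [1, 2, 7, 12, 17]
Five tails, so the longest non-decreasing subsequence has length 5 (e.g. 9, 9, 9, 12, 17).

5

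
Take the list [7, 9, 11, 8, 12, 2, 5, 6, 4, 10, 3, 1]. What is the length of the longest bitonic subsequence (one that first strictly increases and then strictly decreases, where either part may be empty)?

inc[i] = longest strictly increasing subsequence ending at i; dec[i] = longest strictly decreasing subsequence starting at i:
i:      1  2  3  4  5  6  7  8  9 10 11 12
a[i]:   7  9 11  8 12  2  5  6  4 10  3  1
inc:    1  2  3  2  4  1  2  3  2  4  2  1
dec:    5  6  6  5  5  2  4  4  3  3  2  1
Best peak at i=3 (value 11): inc=3, dec=6, length 3+6−1 = 8.

8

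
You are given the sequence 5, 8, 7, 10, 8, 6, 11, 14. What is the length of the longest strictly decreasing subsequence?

Let dp[i] be the longest strictly decreasing subsequence ending at i:
i:      1  2  3  4  5  6  7  8
a[i]:   5  8  7 10  8  6 11 14
dp:     1  1  2  1  2  3  1  1
Maximum is 3.

3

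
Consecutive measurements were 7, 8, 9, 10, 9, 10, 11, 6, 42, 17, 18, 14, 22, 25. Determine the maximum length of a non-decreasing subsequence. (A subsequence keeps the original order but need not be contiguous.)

10

Let dp[i] be the length of the longest such subsequence ending at index i:
i:      1  2  3  4  5  6  7  8  9 10 11 12 13 14
a[i]:   7  8  9 10  9 10 11  6 42 17 18 14 22 25
dp:     1  2  3  4  4  5  6  1  7  7  8  7  9 10
Maximum dp value is 10.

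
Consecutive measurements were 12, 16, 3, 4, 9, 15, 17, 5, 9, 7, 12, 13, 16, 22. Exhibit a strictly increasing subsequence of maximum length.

Patience tails give the LIS length; then backtrack through the dp parents:
12 → extends → [12]
16 → extends → [12, 16]
3 → replaces 12 → [3, 16]
4 → replaces 16 → [3, 4]
9 → extends → [3, 4, 9]
15 → extends → [3, 4, 9, 15]
17 → extends → [3, 4, 9, 15, 17]
5 → replaces 9 → [3, 4, 5, 15, 17]
9 → replaces 15 → [3, 4, 5, 9, 17]
7 → replaces 9 → [3, 4, 5, 7, 17]
12 → replaces 17 → [3, 4, 5, 7, 12]
13 → extends → [3, 4, 5, 7, 12, 13]
16 → extends → [3, 4, 5, 7, 12, 13, 16]
22 → extends → [3, 4, 5, 7, 12, 13, 16, 22]
Length 8; one witness is 3, 4, 5, 9, 12, 13, 16, 22.

3, 4, 5, 9, 12, 13, 16, 22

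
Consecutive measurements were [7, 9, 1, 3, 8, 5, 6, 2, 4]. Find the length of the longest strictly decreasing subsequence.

Negate each value so 'decreasing' becomes 'increasing', then run patience tails on the negated sequence:
-7 → extends → [-7]
-9 → replaces -7 → [-9]
-1 → extends → [-9, -1]
-3 → replaces -1 → [-9, -3]
-8 → replaces -3 → [-9, -8]
-5 → extends → [-9, -8, -5]
-6 → replaces -5 → [-9, -8, -6]
-2 → extends → [-9, -8, -6, -2]
-4 → replaces -2 → [-9, -8, -6, -4]
Four tails, so the longest strictly decreasing subsequence of the original has length 4.

4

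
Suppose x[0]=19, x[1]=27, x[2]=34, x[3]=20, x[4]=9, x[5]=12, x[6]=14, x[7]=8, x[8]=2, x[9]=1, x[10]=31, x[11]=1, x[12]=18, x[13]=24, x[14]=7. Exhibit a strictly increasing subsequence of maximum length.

Patience tails give the LIS length; then backtrack through the dp parents:
19 → extends → [19]
27 → extends → [19, 27]
34 → extends → [19, 27, 34]
20 → replaces 27 → [19, 20, 34]
9 → replaces 19 → [9, 20, 34]
12 → replaces 20 → [9, 12, 34]
14 → replaces 34 → [9, 12, 14]
8 → replaces 9 → [8, 12, 14]
2 → replaces 8 → [2, 12, 14]
1 → replaces 2 → [1, 12, 14]
31 → extends → [1, 12, 14, 31]
1 → already a tail → [1, 12, 14, 31]
18 → replaces 31 → [1, 12, 14, 18]
24 → extends → [1, 12, 14, 18, 24]
7 → replaces 12 → [1, 7, 14, 18, 24]
Length 5; one witness is 9, 12, 14, 18, 24.

9, 12, 14, 18, 24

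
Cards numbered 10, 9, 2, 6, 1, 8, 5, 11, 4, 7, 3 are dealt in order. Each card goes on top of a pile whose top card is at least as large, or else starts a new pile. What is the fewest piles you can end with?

4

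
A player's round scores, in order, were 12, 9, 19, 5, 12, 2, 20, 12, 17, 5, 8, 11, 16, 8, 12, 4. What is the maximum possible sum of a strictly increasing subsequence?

51

Let S[i] be the best sum of a strictly increasing subsequence ending at i:
i:      1  2  3  4  5  6  7  8  9 10 11 12 13 14 15 16
a[i]:  12  9 19  5 12  2 20 12 17  5  8 11 16  8 12  4
S:     12  9 31  5 21  2 51 21 38  7 15 26 42 15 38  6
Maximum is 51 (e.g. 12 + 19 + 20).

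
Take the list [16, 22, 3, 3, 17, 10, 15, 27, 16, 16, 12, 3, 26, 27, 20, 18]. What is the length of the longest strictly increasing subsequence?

Let dp[i] be the length of the longest such subsequence ending at index i:
i:      1  2  3  4  5  6  7  8  9 10 11 12 13 14 15 16
a[i]:  16 22  3  3 17 10 15 27 16 16 12  3 26 27 20 18
dp:     1  2  1  1  2  2  3  4  4  4  3  1  5  6  5  5
Maximum dp value is 6.

6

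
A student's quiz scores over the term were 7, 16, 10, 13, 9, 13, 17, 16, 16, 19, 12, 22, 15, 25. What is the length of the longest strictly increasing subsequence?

7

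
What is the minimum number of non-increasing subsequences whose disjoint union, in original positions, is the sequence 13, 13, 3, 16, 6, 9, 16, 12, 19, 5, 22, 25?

The minimum number of non-increasing subsequences covering a sequence equals the length of its longest strictly increasing subsequence.
LIS length is 7 (e.g. 3, 6, 9, 16, 19, 22, 25), so 7 piles are needed.

7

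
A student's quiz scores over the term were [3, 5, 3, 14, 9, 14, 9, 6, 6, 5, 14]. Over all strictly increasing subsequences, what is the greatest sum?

Let S[i] be the best sum of a strictly increasing subsequence ending at i:
i:      1  2  3  4  5  6  7  8  9 10 11
a[i]:   3  5  3 14  9 14  9  6  6  5 14
S:      3  8  3 22 17 31 17 14 14  8 31
Maximum is 31 (e.g. 3 + 5 + 9 + 14).

31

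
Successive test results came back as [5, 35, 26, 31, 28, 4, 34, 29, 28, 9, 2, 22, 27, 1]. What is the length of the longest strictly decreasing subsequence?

Let dp[i] be the longest strictly decreasing subsequence ending at i:
i:      1  2  3  4  5  6  7  8  9 10 11 12 13 14
a[i]:   5 35 26 31 28  4 34 29 28  9  2 22 27  1
dp:     1  1  2  2  3  4  2  3  4  5  6  5  5  7
Maximum is 7.

7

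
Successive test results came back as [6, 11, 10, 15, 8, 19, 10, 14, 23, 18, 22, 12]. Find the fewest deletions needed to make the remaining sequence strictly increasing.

6

Fewest deletions = n − (longest strictly increasing subsequence).
i:      1  2  3  4  5  6  7  8  9 10 11 12
a[i]:   6 11 10 15  8 19 10 14 23 18 22 12
dp:     1  2  2  3  2  4  3  4  5  5  6  4
max dp = 6, so deletions = 12 − 6 = 6.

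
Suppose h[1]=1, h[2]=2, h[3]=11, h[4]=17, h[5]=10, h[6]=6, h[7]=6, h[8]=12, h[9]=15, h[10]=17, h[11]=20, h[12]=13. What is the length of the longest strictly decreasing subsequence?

3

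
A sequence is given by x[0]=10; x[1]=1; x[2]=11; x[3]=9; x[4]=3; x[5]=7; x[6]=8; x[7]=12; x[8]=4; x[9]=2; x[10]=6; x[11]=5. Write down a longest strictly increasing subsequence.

Patience tails give the LIS length; then backtrack through the dp parents:
10 → extends → [10]
1 → replaces 10 → [1]
11 → extends → [1, 11]
9 → replaces 11 → [1, 9]
3 → replaces 9 → [1, 3]
7 → extends → [1, 3, 7]
8 → extends → [1, 3, 7, 8]
12 → extends → [1, 3, 7, 8, 12]
4 → replaces 7 → [1, 3, 4, 8, 12]
2 → replaces 3 → [1, 2, 4, 8, 12]
6 → replaces 8 → [1, 2, 4, 6, 12]
5 → replaces 6 → [1, 2, 4, 5, 12]
Length 5; one witness is 1, 3, 7, 8, 12.

1, 3, 7, 8, 12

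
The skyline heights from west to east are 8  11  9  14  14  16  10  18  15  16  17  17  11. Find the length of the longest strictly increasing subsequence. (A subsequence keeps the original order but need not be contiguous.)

6

Track the smallest tail for each achievable length (strict):
8 → extends → [8]
11 → extends → [8, 11]
9 → replaces 11 → [8, 9]
14 → extends → [8, 9, 14]
14 → already a tail → [8, 9, 14]
16 → extends → [8, 9, 14, 16]
10 → replaces 14 → [8, 9, 10, 16]
18 → extends → [8, 9, 10, 16, 18]
15 → replaces 16 → [8, 9, 10, 15, 18]
16 → replaces 18 → [8, 9, 10, 15, 16]
17 → extends → [8, 9, 10, 15, 16, 17]
17 → already a tail → [8, 9, 10, 15, 16, 17]
11 → replaces 15 → [8, 9, 10, 11, 16, 17]
Six tails, so the longest strictly increasing subsequence has length 6 (e.g. 8, 11, 14, 15, 16, 17).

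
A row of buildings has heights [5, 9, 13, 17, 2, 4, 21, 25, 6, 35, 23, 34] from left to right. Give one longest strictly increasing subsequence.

5, 9, 13, 17, 21, 25, 35

Patience tails give the LIS length; then backtrack through the dp parents:
5 → extends → [5]
9 → extends → [5, 9]
13 → extends → [5, 9, 13]
17 → extends → [5, 9, 13, 17]
2 → replaces 5 → [2, 9, 13, 17]
4 → replaces 9 → [2, 4, 13, 17]
21 → extends → [2, 4, 13, 17, 21]
25 → extends → [2, 4, 13, 17, 21, 25]
6 → replaces 13 → [2, 4, 6, 17, 21, 25]
35 → extends → [2, 4, 6, 17, 21, 25, 35]
23 → replaces 25 → [2, 4, 6, 17, 21, 23, 35]
34 → replaces 35 → [2, 4, 6, 17, 21, 23, 34]
Length 7; one witness is 5, 9, 13, 17, 21, 25, 35.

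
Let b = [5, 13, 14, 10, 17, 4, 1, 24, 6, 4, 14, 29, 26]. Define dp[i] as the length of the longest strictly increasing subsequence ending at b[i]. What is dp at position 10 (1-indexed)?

dp[i] = 1 + max{dp[j] : j<i, b[j]<b[i]} (or 1 if no such j):
i:      1  2  3  4  5  6  7  8  9 10 11 12 13
b[i]:   5 13 14 10 17  4  1 24  6  4 14 29 26
dp:     1  2  3  2  4  1  1  5  2  2  3  6  6
At index 10 the value is 2.

2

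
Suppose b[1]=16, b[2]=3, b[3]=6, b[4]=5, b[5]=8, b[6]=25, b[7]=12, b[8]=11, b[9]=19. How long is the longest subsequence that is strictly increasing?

Track the smallest tail for each achievable length (strict):
16 → extends → [16]
3 → replaces 16 → [3]
6 → extends → [3, 6]
5 → replaces 6 → [3, 5]
8 → extends → [3, 5, 8]
25 → extends → [3, 5, 8, 25]
12 → replaces 25 → [3, 5, 8, 12]
11 → replaces 12 → [3, 5, 8, 11]
19 → extends → [3, 5, 8, 11, 19]
Five tails, so the longest strictly increasing subsequence has length 5 (e.g. 3, 6, 8, 12, 19).

5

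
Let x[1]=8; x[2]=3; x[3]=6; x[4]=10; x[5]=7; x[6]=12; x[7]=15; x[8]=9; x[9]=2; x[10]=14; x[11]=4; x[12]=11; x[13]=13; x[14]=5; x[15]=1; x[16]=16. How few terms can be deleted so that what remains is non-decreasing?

9

Fewest deletions = n − (longest non-decreasing subsequence).
i:      1  2  3  4  5  6  7  8  9 10 11 12 13 14 15 16
x[i]:   8  3  6 10  7 12 15  9  2 14  4 11 13  5  1 16
dp:     1  1  2  3  3  4  5  4  1  5  2  5  6  3  1  7
max dp = 7, so deletions = 16 − 7 = 9.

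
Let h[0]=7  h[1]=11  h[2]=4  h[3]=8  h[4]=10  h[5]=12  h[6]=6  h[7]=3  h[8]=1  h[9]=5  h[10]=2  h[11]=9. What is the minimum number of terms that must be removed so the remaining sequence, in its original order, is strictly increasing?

8

Fewest deletions = n − (longest strictly increasing subsequence).
Patience tails:
7 → extends → [7]
11 → extends → [7, 11]
4 → replaces 7 → [4, 11]
8 → replaces 11 → [4, 8]
10 → extends → [4, 8, 10]
12 → extends → [4, 8, 10, 12]
6 → replaces 8 → [4, 6, 10, 12]
3 → replaces 4 → [3, 6, 10, 12]
1 → replaces 3 → [1, 6, 10, 12]
5 → replaces 6 → [1, 5, 10, 12]
2 → replaces 5 → [1, 2, 10, 12]
9 → replaces 10 → [1, 2, 9, 12]
Longest strictly increasing subsequence has length 4, so deletions = 12 − 4 = 8.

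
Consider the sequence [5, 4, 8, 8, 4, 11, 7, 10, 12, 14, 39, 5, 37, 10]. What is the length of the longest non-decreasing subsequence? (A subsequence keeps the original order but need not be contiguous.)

7

Track the smallest tail for each achievable length (allowing ties):
5 → extends → [5]
4 → replaces 5 → [4]
8 → extends → [4, 8]
8 → extends → [4, 8, 8]
4 → replaces 8 → [4, 4, 8]
11 → extends → [4, 4, 8, 11]
7 → replaces 8 → [4, 4, 7, 11]
10 → replaces 11 → [4, 4, 7, 10]
12 → extends → [4, 4, 7, 10, 12]
14 → extends → [4, 4, 7, 10, 12, 14]
39 → extends → [4, 4, 7, 10, 12, 14, 39]
5 → replaces 7 → [4, 4, 5, 10, 12, 14, 39]
37 → replaces 39 → [4, 4, 5, 10, 12, 14, 37]
10 → replaces 12 → [4, 4, 5, 10, 10, 14, 37]
Seven tails, so the longest non-decreasing subsequence has length 7 (e.g. 5, 8, 8, 11, 12, 14, 39).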